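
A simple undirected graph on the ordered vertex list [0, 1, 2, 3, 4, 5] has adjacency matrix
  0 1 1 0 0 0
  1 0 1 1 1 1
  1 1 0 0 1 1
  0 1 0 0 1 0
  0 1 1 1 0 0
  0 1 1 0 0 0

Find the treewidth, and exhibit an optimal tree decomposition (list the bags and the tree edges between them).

Each bag holds 3 vertices, so the decomposition has width 2, which upper-bounds the treewidth. On the other hand G contains the 3-clique {0, 1, 2}. A clique must lie in a single bag of any decomposition, so no decomposition can have width below 2. Combining the bounds, tw(G) = 2.

Treewidth 2.
One optimal decomposition is:
Bags: B1 = {1, 2, 4}  B2 = {0, 1, 2}  B3 = {1, 3, 4}  B4 = {1, 2, 5}
Tree: B1–B2, B1–B3, B1–B4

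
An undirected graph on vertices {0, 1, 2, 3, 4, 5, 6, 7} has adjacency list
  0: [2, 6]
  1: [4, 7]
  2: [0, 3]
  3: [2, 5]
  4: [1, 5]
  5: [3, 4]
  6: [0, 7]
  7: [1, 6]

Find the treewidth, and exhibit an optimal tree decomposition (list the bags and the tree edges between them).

Treewidth 2.
One such decomposition:
Bags: B1 = {0, 2, 6}  B2 = {2, 6, 7}  B3 = {1, 2, 7}  B4 = {1, 2, 4}  B5 = {2, 4, 5}  B6 = {2, 3, 5}
Tree: B1–B2, B2–B3, B3–B4, B4–B5, B5–B6

The largest bag has 3 vertices, giving width 2; this decomposition certifies tw(G) ≤ 2. The edges 2–0–6–7–1–4–5–3–2 form a cycle, so G is not a tree and its treewidth is at least 2. Combining the bounds, tw(G) = 2.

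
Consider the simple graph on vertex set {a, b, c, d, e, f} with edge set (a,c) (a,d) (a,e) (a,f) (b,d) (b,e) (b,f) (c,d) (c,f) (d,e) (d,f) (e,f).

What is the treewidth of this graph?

A width-3 tree decomposition is:
Bags: B1 = {a, d, e, f}  B2 = {a, c, d, f}  B3 = {b, d, e, f}
Tree: B1–B2, B1–B3
The largest bag has 4 vertices, giving width 3; this decomposition certifies tw(G) ≤ 3. On the other hand G contains the 4-clique {a, d, e, f}. A clique must lie in a single bag of any decomposition, so no decomposition can have width below 3. Therefore the treewidth is 3.

3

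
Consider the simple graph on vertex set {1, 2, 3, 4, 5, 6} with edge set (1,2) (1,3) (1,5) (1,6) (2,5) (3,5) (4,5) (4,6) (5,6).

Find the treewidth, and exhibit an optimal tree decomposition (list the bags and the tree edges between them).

Each bag holds 3 vertices, so the decomposition has width 2, which upper-bounds the treewidth. For the lower bound, the 3 vertices {1, 2, 5} are pairwise adjacent, and any tree decomposition puts a clique entirely inside one bag — forcing width ≥ 2. The upper and lower bounds meet at 2, so that is the treewidth.

Treewidth 2.
Bags: B1 = {1, 5, 6}  B2 = {4, 5, 6}  B3 = {1, 2, 5}  B4 = {1, 3, 5}
Tree: B1–B2, B1–B3, B1–B4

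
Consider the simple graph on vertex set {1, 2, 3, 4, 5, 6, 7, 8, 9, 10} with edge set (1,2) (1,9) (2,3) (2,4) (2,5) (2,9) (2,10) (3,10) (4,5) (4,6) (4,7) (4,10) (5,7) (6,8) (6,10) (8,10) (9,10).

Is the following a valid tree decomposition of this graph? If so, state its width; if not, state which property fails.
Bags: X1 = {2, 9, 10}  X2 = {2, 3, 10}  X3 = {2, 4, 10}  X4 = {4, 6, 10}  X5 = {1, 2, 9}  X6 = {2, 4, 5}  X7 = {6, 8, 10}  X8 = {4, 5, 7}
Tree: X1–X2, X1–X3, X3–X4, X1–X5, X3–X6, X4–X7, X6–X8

Yes; width 2.

Every vertex of G appears in some bag (union = {1, 2, 3, 4, 5, 6, 7, 8, 9, 10}); every edge is covered by a bag; and for each vertex v the set of bags containing v is connected in the bag tree. The decomposition is therefore valid. The largest bag has 3 vertices, so the width is 2.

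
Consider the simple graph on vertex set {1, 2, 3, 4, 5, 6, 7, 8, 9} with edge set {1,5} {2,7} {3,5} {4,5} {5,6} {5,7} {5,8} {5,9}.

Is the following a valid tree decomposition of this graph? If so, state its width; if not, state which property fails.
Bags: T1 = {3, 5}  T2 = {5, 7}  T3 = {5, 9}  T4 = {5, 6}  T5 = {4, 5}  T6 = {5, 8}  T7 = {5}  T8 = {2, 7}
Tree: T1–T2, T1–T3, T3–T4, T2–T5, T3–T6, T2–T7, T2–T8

No — vertex 1 appears in no bag.

A tree decomposition must satisfy three properties: every vertex lies in some bag; for every edge, both endpoints lie together in some bag; and for every vertex, the bags containing it form a connected subtree. Here vertex 1 appears in no bag, so the decomposition is invalid.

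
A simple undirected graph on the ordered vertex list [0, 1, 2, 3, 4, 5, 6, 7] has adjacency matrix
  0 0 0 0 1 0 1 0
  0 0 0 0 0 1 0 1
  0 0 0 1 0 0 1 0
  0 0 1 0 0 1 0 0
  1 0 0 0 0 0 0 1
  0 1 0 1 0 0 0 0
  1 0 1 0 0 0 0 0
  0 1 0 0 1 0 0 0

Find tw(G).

2

A width-2 tree decomposition is:
Bags: B1 = {0, 4, 7}  B2 = {0, 1, 7}  B3 = {0, 1, 5}  B4 = {0, 3, 5}  B5 = {0, 2, 3}  B6 = {0, 2, 6}
Tree: B1–B2, B2–B3, B3–B4, B4–B5, B5–B6
Each bag holds 3 vertices, so the decomposition has width 2, which upper-bounds the treewidth. Since 0–4–7–1–5–3–2–6–0 is a cycle in G, G is not acyclic. Forests are exactly the graphs of treewidth ≤ 1, so tw(G) ≥ 2. Combining the bounds, tw(G) = 2.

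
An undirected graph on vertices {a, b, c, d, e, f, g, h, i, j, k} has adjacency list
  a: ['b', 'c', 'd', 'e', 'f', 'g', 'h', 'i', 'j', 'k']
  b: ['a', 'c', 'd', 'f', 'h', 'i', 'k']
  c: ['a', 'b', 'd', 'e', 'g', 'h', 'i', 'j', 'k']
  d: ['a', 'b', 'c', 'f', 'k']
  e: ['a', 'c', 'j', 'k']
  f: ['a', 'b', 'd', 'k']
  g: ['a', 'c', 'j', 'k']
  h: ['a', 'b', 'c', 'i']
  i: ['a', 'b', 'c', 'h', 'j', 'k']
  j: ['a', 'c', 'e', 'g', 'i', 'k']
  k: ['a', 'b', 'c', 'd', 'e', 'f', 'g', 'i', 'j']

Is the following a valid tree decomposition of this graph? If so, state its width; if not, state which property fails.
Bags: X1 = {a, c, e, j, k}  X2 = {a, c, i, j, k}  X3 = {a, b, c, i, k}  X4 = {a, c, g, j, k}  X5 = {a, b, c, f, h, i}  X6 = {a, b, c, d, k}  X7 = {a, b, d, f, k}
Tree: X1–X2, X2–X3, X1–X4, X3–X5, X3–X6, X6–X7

No — bags containing vertex f are not connected in the tree.

A tree decomposition must satisfy three properties: every vertex lies in some bag; for every edge, both endpoints lie together in some bag; and for every vertex, the bags containing it form a connected subtree. Here bags containing vertex f are not connected in the tree, so the decomposition is invalid.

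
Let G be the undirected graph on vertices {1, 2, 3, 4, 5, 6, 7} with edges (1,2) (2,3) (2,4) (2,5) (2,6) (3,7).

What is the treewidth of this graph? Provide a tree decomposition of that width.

Each bag holds 2 vertices, so the decomposition has width 1, which upper-bounds the treewidth. Since G has at least one edge (e.g. 7–3), it is not an edgeless graph, so tw(G) ≥ 1. The upper and lower bounds meet at 1, so that is the treewidth.

Treewidth 1.
One optimal decomposition is:
Bags: B1 = {3, 7}  B2 = {2, 3}  B3 = {2, 4}  B4 = {2, 5}  B5 = {1, 2}  B6 = {2, 6}
Tree: B1–B2, B2–B3, B3–B4, B2–B5, B5–B6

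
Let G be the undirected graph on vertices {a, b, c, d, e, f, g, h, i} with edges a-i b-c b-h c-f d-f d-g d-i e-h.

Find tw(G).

1

A width-1 tree decomposition is:
Bags: B1 = {d, f}  B2 = {d, i}  B3 = {a, i}  B4 = {c, f}  B5 = {b, c}  B6 = {d, g}  B7 = {b, h}  B8 = {e, h}
Tree: B1–B2, B2–B3, B1–B4, B4–B5, B2–B6, B5–B7, B7–B8
Every bag has size at most 2, so the width is 2 − 1 = 1 and tw(G) ≤ 1. G has an edge, so its treewidth is at least 1. The upper and lower bounds meet at 1, so that is the treewidth.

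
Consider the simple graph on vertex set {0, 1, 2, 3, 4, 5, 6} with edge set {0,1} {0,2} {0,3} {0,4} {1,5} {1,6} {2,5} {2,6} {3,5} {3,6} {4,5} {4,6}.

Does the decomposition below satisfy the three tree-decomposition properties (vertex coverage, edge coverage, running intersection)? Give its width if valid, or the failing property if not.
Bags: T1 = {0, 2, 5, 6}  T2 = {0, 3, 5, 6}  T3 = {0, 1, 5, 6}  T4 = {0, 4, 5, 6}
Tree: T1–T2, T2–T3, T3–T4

Every vertex of G appears in some bag (union = {0, 1, 2, 3, 4, 5, 6}); every edge is covered by a bag; and for each vertex v the set of bags containing v is connected in the bag tree. The decomposition is therefore valid. The largest bag has 4 vertices, so the width is 3.

Yes; width 3.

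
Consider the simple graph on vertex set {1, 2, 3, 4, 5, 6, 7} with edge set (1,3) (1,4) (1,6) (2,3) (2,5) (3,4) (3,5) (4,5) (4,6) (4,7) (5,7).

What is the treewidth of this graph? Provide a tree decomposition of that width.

Treewidth 2.
Bags: B1 = {1, 3, 4}  B2 = {3, 4, 5}  B3 = {2, 3, 5}  B4 = {1, 4, 6}  B5 = {4, 5, 7}
Tree: B1–B2, B2–B3, B1–B4, B2–B5

Each bag holds 3 vertices, so the decomposition has width 2, which upper-bounds the treewidth. Conversely, {2, 3, 5} is a clique of size 3, and the vertices of any clique must share a bag in every tree decomposition; so some bag has ≥ 3 vertices and tw(G) ≥ 2. Combining the bounds, tw(G) = 2.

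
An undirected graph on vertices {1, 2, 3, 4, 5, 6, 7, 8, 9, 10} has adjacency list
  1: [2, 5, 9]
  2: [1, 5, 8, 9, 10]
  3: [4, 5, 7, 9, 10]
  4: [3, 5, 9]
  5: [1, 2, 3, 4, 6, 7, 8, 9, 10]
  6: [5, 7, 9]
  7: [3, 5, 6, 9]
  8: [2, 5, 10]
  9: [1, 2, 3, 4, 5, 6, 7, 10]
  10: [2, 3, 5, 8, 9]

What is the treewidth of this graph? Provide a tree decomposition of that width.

Each bag holds 4 vertices, so the decomposition has width 3, which upper-bounds the treewidth. Conversely, {2, 5, 8, 10} is a clique of size 4, and the vertices of any clique must share a bag in every tree decomposition; so some bag has ≥ 4 vertices and tw(G) ≥ 3. The upper and lower bounds meet at 3, so that is the treewidth.

Treewidth 3.
One such decomposition:
Bags: B1 = {3, 4, 5, 9}  B2 = {3, 5, 9, 10}  B3 = {2, 5, 9, 10}  B4 = {2, 5, 8, 10}  B5 = {1, 2, 5, 9}  B6 = {3, 5, 7, 9}  B7 = {5, 6, 7, 9}
Tree: B1–B2, B2–B3, B3–B4, B3–B5, B2–B6, B6–B7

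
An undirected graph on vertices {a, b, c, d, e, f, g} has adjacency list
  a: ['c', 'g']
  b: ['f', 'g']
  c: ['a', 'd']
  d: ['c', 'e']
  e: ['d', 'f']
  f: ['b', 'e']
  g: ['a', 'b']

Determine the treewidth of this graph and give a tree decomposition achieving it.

Treewidth 2.
One optimal decomposition is:
Bags: B1 = {d, e, f}  B2 = {c, d, f}  B3 = {a, c, f}  B4 = {a, f, g}  B5 = {b, f, g}
Tree: B1–B2, B2–B3, B3–B4, B4–B5

Every bag has size at most 3, so the width is 3 − 1 = 2 and tw(G) ≤ 2. Since f–e–d–c–a–g–b–f is a cycle in G, G is not acyclic. Forests are exactly the graphs of treewidth ≤ 1, so tw(G) ≥ 2. Combining the bounds, tw(G) = 2.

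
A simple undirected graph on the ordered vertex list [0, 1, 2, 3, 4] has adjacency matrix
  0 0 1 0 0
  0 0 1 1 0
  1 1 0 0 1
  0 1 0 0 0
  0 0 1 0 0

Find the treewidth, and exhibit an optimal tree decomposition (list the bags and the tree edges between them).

The largest bag has 2 vertices, giving width 1; this decomposition certifies tw(G) ≤ 1. G has an edge, so its treewidth is at least 1. Hence tw(G) = 1 exactly.

Treewidth 1.
One such decomposition:
Bags: B1 = {1, 2}  B2 = {1, 3}  B3 = {0, 2}  B4 = {2, 4}
Tree: B1–B2, B1–B3, B3–B4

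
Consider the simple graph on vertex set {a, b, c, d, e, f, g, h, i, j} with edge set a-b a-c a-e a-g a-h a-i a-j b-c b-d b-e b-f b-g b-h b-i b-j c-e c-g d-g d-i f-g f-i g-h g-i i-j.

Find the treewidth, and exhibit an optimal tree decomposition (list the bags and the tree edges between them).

Treewidth 3.
One such decomposition:
Bags: B1 = {a, b, c, g}  B2 = {a, b, g, i}  B3 = {a, b, i, j}  B4 = {a, b, c, e}  B5 = {b, d, g, i}  B6 = {b, f, g, i}  B7 = {a, b, g, h}
Tree: B1–B2, B2–B3, B1–B4, B2–B5, B5–B6, B1–B7

Every bag has size at most 4, so the width is 4 − 1 = 3 and tw(G) ≤ 3. On the other hand G contains the 4-clique {a, b, g, h}. A clique must lie in a single bag of any decomposition, so no decomposition can have width below 3. Combining the bounds, tw(G) = 3.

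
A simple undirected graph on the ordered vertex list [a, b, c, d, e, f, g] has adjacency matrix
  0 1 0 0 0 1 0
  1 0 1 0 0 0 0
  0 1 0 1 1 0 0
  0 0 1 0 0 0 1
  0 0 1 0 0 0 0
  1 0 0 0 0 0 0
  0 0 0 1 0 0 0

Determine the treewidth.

1

A width-1 tree decomposition is:
Bags: B1 = {b, c}  B2 = {c, d}  B3 = {d, g}  B4 = {c, e}  B5 = {a, b}  B6 = {a, f}
Tree: B1–B2, B2–B3, B2–B4, B1–B5, B5–B6
Each bag holds 2 vertices, so the decomposition has width 1, which upper-bounds the treewidth. Any graph with an edge has treewidth ≥ 1, and G has the edge c–b. The upper and lower bounds meet at 1, so that is the treewidth.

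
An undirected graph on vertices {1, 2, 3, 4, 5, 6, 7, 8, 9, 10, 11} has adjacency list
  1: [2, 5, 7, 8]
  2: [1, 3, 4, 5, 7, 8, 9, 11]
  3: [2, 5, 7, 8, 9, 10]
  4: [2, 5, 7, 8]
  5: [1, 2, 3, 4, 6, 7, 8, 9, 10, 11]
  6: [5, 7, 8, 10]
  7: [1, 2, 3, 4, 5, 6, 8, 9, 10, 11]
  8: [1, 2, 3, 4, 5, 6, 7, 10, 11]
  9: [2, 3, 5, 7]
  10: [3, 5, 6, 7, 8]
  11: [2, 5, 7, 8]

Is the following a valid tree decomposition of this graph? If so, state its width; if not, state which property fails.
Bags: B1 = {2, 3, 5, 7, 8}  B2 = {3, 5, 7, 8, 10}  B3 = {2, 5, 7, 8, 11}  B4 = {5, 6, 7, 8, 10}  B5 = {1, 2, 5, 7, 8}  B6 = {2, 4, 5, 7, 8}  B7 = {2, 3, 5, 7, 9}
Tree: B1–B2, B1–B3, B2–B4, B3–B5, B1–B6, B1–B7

Checking the three conditions: (i) the bags cover all of {1, 2, 3, 4, 5, 6, 7, 8, 9, 10, 11}; (ii) for each edge, some bag contains both endpoints; (iii) the bags containing any fixed vertex form a subtree. All hold, so the decomposition is valid with width 5 − 1 = 4.

Yes; width 4.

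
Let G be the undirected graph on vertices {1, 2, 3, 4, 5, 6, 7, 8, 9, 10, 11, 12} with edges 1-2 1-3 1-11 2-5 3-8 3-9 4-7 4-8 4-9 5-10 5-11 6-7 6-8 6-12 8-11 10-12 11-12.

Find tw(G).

3

A width-3 tree decomposition is:
Bags: B1 = {1, 2, 5, 10}  B2 = {1, 5, 10, 11}  B3 = {1, 10, 11, 12}  B4 = {1, 3, 11, 12}  B5 = {3, 8, 11, 12}  B6 = {3, 6, 8, 12}  B7 = {3, 6, 8, 9}  B8 = {4, 6, 8, 9}  B9 = {4, 6, 7, 9}
Tree: B1–B2, B2–B3, B3–B4, B4–B5, B5–B6, B6–B7, B7–B8, B8–B9
Each bag holds 4 vertices, so the decomposition has width 3, which upper-bounds the treewidth. For the lower bound: the 4 vertex sets {2,5,10}, {1}, {11}, {3,6,8,12} are disjoint, each induces a connected subgraph, and every pair is joined by at least one edge of G. Contracting each set to a single vertex therefore yields K_{4} as a minor, and since treewidth is minor-monotone, tw(G) ≥ tw(K_{4}) = 3. Therefore the treewidth is 3.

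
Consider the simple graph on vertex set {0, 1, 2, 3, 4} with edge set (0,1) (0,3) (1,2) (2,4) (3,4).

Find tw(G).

A width-2 tree decomposition is:
Bags: B1 = {1, 2, 4}  B2 = {0, 1, 4}  B3 = {0, 3, 4}
Tree: B1–B2, B2–B3
Every bag has size at most 3, so the width is 3 − 1 = 2 and tw(G) ≤ 2. The edges 4–2–1–0–3–4 form a cycle, so G is not a tree and its treewidth is at least 2. Therefore the treewidth is 2.

2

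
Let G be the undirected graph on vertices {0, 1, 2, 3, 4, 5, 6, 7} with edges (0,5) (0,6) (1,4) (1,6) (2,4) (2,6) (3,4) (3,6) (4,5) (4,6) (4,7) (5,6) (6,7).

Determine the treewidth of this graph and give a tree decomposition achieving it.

Each bag holds 3 vertices, so the decomposition has width 2, which upper-bounds the treewidth. Conversely, {0, 5, 6} is a clique of size 3, and the vertices of any clique must share a bag in every tree decomposition; so some bag has ≥ 3 vertices and tw(G) ≥ 2. Combining the bounds, tw(G) = 2.

Treewidth 2.
Bags: B1 = {4, 5, 6}  B2 = {4, 6, 7}  B3 = {2, 4, 6}  B4 = {3, 4, 6}  B5 = {1, 4, 6}  B6 = {0, 5, 6}
Tree: B1–B2, B2–B3, B3–B4, B4–B5, B1–B6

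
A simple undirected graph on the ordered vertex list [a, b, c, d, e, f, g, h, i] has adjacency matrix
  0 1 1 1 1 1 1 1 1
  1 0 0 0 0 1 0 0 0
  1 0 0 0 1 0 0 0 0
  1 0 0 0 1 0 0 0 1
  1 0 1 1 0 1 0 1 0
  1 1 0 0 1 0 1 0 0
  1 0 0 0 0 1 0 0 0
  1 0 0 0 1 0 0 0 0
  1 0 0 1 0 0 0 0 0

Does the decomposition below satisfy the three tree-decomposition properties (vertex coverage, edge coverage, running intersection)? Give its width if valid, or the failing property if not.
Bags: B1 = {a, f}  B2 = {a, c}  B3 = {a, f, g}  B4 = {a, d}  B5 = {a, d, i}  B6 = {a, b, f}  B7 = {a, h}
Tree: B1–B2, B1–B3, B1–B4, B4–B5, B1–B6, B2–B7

A tree decomposition must satisfy three properties: every vertex lies in some bag; for every edge, both endpoints lie together in some bag; and for every vertex, the bags containing it form a connected subtree. Here vertex e appears in no bag, so the decomposition is invalid.

No — vertex e appears in no bag.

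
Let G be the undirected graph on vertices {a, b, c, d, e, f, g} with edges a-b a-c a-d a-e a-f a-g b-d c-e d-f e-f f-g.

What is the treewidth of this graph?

A width-2 tree decomposition is:
Bags: B1 = {a, e, f}  B2 = {a, d, f}  B3 = {a, f, g}  B4 = {a, b, d}  B5 = {a, c, e}
Tree: B1–B2, B2–B3, B2–B4, B1–B5
The largest bag has 3 vertices, giving width 2; this decomposition certifies tw(G) ≤ 2. On the other hand G contains the 3-clique {a, c, e}. A clique must lie in a single bag of any decomposition, so no decomposition can have width below 2. The upper and lower bounds meet at 2, so that is the treewidth.

2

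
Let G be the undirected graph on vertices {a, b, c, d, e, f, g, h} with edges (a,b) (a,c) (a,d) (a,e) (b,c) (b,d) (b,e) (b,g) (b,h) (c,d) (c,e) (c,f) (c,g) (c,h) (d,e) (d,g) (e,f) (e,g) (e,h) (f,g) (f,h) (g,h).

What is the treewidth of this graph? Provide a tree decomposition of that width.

Treewidth 4.
One optimal decomposition is:
Bags: B1 = {b, c, d, e, g}  B2 = {b, c, e, g, h}  B3 = {a, b, c, d, e}  B4 = {c, e, f, g, h}
Tree: B1–B2, B1–B3, B2–B4

Every bag has size at most 5, so the width is 5 − 1 = 4 and tw(G) ≤ 4. On the other hand G contains the 5-clique {b, c, d, e, g}. A clique must lie in a single bag of any decomposition, so no decomposition can have width below 4. Therefore the treewidth is 4.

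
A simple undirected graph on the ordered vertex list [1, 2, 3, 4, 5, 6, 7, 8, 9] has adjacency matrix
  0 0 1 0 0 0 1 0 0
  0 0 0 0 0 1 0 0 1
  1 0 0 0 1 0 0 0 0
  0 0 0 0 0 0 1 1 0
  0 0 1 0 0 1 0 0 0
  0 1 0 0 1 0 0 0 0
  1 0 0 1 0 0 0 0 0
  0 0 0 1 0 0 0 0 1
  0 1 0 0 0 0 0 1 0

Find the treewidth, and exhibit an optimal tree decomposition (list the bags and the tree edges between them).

Each bag holds 3 vertices, so the decomposition has width 2, which upper-bounds the treewidth. Since 2–6–5–3–1–7–4–8–9–2 is a cycle in G, G is not acyclic. Forests are exactly the graphs of treewidth ≤ 1, so tw(G) ≥ 2. Hence tw(G) = 2 exactly.

Treewidth 2.
Bags: B1 = {2, 5, 6}  B2 = {2, 3, 5}  B3 = {1, 2, 3}  B4 = {1, 2, 7}  B5 = {2, 4, 7}  B6 = {2, 4, 8}  B7 = {2, 8, 9}
Tree: B1–B2, B2–B3, B3–B4, B4–B5, B5–B6, B6–B7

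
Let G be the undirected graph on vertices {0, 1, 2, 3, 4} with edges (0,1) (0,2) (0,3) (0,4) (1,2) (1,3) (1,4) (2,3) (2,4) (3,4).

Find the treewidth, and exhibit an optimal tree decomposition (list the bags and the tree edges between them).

A single bag containing all 5 vertices is trivially a valid decomposition of width 4. Conversely, {0, 1, 2, 3, 4} is a clique of size 5, and the vertices of any clique must share a bag in every tree decomposition; so some bag has ≥ 5 vertices and tw(G) ≥ 4. Hence tw(G) = 4 exactly.

Treewidth 4.
One such decomposition:
Bags: B1 = {0, 1, 2, 3, 4}
Tree: (single bag)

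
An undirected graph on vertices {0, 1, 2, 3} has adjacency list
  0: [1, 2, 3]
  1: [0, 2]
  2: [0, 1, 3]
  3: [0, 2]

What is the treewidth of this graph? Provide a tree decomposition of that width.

Treewidth 2.
Bags: B1 = {0, 2, 3}  B2 = {0, 1, 2}
Tree: B1–B2

Every bag has size at most 3, so the width is 3 − 1 = 2 and tw(G) ≤ 2. On the other hand G contains the 3-clique {0, 1, 2}. A clique must lie in a single bag of any decomposition, so no decomposition can have width below 2. Hence tw(G) = 2 exactly.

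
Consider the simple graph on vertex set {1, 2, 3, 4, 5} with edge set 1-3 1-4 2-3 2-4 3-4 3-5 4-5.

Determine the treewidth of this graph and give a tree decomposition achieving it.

Each bag holds 3 vertices, so the decomposition has width 2, which upper-bounds the treewidth. Conversely, {1, 3, 4} is a clique of size 3, and the vertices of any clique must share a bag in every tree decomposition; so some bag has ≥ 3 vertices and tw(G) ≥ 2. The upper and lower bounds meet at 2, so that is the treewidth.

Treewidth 2.
One optimal decomposition is:
Bags: B1 = {2, 3, 4}  B2 = {3, 4, 5}  B3 = {1, 3, 4}
Tree: B1–B2, B1–B3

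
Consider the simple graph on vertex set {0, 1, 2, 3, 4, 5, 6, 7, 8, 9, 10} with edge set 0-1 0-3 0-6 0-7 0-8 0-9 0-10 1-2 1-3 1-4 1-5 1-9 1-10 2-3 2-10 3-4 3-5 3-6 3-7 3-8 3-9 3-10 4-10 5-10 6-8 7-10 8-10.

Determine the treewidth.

A width-3 tree decomposition is:
Bags: B1 = {0, 3, 8, 10}  B2 = {0, 1, 3, 10}  B3 = {0, 1, 3, 9}  B4 = {1, 3, 4, 10}  B5 = {1, 2, 3, 10}  B6 = {0, 3, 6, 8}  B7 = {1, 3, 5, 10}  B8 = {0, 3, 7, 10}
Tree: B1–B2, B2–B3, B2–B4, B4–B5, B1–B6, B2–B7, B1–B8
Every bag has size at most 4, so the width is 4 − 1 = 3 and tw(G) ≤ 3. For the lower bound, the 4 vertices {0, 1, 3, 9} are pairwise adjacent, and any tree decomposition puts a clique entirely inside one bag — forcing width ≥ 3. The upper and lower bounds meet at 3, so that is the treewidth.

3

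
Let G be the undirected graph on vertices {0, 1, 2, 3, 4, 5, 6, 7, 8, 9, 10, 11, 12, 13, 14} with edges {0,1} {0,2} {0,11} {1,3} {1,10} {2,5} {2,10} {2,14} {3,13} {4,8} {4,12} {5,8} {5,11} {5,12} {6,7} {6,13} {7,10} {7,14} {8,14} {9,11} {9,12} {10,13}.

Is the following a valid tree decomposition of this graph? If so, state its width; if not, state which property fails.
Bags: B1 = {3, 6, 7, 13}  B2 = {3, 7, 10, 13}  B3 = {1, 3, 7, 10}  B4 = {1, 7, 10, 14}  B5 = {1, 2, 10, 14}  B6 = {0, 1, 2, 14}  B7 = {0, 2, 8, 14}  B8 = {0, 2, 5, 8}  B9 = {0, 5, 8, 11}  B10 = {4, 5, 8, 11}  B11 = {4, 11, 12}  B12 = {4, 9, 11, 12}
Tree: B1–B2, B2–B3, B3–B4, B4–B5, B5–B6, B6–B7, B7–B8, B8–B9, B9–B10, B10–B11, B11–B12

No — edge (5,12) lies in no bag.

A tree decomposition must satisfy three properties: every vertex lies in some bag; for every edge, both endpoints lie together in some bag; and for every vertex, the bags containing it form a connected subtree. Here edge (5,12) lies in no bag, so the decomposition is invalid.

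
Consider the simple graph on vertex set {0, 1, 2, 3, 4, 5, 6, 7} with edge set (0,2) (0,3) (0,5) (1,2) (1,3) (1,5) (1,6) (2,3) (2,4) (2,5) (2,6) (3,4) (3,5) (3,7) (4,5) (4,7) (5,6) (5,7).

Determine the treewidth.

A width-3 tree decomposition is:
Bags: B1 = {2, 3, 4, 5}  B2 = {3, 4, 5, 7}  B3 = {1, 2, 3, 5}  B4 = {0, 2, 3, 5}  B5 = {1, 2, 5, 6}
Tree: B1–B2, B1–B3, B1–B4, B3–B5
Each bag holds 4 vertices, so the decomposition has width 3, which upper-bounds the treewidth. On the other hand G contains the 4-clique {0, 2, 3, 5}. A clique must lie in a single bag of any decomposition, so no decomposition can have width below 3. The upper and lower bounds meet at 3, so that is the treewidth.

3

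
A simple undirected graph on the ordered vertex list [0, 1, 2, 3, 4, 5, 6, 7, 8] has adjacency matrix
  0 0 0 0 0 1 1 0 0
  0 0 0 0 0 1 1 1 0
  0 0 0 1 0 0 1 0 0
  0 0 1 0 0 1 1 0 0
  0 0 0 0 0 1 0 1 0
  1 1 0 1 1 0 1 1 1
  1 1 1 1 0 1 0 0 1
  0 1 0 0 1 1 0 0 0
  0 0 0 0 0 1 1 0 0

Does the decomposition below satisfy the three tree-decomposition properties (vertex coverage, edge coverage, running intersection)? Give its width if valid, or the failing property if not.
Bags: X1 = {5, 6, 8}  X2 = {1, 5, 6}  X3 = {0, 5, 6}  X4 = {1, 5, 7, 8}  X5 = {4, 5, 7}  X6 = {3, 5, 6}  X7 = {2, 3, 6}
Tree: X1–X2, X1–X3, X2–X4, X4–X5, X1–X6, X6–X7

A tree decomposition must satisfy three properties: every vertex lies in some bag; for every edge, both endpoints lie together in some bag; and for every vertex, the bags containing it form a connected subtree. Here bags containing vertex 8 are not connected in the tree, so the decomposition is invalid.

No — bags containing vertex 8 are not connected in the tree.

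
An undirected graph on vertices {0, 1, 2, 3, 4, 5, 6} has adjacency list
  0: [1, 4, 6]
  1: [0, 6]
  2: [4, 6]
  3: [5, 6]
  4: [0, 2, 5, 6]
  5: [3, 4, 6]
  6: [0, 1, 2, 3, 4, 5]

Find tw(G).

A width-2 tree decomposition is:
Bags: B1 = {2, 4, 6}  B2 = {0, 4, 6}  B3 = {4, 5, 6}  B4 = {3, 5, 6}  B5 = {0, 1, 6}
Tree: B1–B2, B1–B3, B3–B4, B2–B5
Each bag holds 3 vertices, so the decomposition has width 2, which upper-bounds the treewidth. For the lower bound, the 3 vertices {0, 1, 6} are pairwise adjacent, and any tree decomposition puts a clique entirely inside one bag — forcing width ≥ 2. The upper and lower bounds meet at 2, so that is the treewidth.

2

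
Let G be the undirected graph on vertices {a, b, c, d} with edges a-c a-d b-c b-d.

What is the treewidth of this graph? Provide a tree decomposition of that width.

Every bag has size at most 3, so the width is 3 − 1 = 2 and tw(G) ≤ 2. Since c–a–d–b–c is a cycle in G, G is not acyclic. Forests are exactly the graphs of treewidth ≤ 1, so tw(G) ≥ 2. Therefore the treewidth is 2.

Treewidth 2.
One such decomposition:
Bags: B1 = {a, c, d}  B2 = {b, c, d}
Tree: B1–B2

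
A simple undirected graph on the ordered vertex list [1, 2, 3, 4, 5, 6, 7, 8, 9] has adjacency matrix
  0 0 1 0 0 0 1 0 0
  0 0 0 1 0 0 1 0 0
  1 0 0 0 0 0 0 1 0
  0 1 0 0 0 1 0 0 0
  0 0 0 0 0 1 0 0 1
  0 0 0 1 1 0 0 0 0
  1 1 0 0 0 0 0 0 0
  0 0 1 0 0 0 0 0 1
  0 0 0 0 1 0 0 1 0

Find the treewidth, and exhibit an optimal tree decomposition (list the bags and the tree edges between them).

Treewidth 2.
One optimal decomposition is:
Bags: B1 = {5, 6, 9}  B2 = {4, 6, 9}  B3 = {2, 4, 9}  B4 = {2, 7, 9}  B5 = {1, 7, 9}  B6 = {1, 3, 9}  B7 = {3, 8, 9}
Tree: B1–B2, B2–B3, B3–B4, B4–B5, B5–B6, B6–B7

Every bag has size at most 3, so the width is 3 − 1 = 2 and tw(G) ≤ 2. The edges 9–5–6–4–2–7–1–3–8–9 form a cycle, so G is not a tree and its treewidth is at least 2. Hence tw(G) = 2 exactly.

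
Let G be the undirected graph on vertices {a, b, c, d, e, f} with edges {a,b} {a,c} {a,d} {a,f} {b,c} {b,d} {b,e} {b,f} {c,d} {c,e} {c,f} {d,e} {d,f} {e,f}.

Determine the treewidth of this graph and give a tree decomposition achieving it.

Every bag has size at most 5, so the width is 5 − 1 = 4 and tw(G) ≤ 4. For the lower bound, the 5 vertices {b, c, d, e, f} are pairwise adjacent, and any tree decomposition puts a clique entirely inside one bag — forcing width ≥ 4. Therefore the treewidth is 4.

Treewidth 4.
One optimal decomposition is:
Bags: B1 = {a, b, c, d, f}  B2 = {b, c, d, e, f}
Tree: B1–B2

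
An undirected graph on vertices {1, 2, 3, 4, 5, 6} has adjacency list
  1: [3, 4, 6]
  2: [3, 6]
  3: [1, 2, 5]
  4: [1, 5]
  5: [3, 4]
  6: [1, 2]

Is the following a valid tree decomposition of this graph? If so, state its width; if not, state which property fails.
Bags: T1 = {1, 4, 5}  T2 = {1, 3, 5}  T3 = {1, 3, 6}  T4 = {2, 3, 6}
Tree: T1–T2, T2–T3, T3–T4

Yes; width 2.

Every vertex of G appears in some bag (union = {1, 2, 3, 4, 5, 6}); every edge is covered by a bag; and for each vertex v the set of bags containing v is connected in the bag tree. The decomposition is therefore valid. The largest bag has 3 vertices, so the width is 2.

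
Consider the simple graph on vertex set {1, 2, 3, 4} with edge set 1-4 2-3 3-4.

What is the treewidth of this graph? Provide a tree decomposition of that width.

Treewidth 1.
Bags: B1 = {2, 3}  B2 = {3, 4}  B3 = {1, 4}
Tree: B1–B2, B2–B3

Every bag has size at most 2, so the width is 2 − 1 = 1 and tw(G) ≤ 1. G has an edge, so its treewidth is at least 1. The upper and lower bounds meet at 1, so that is the treewidth.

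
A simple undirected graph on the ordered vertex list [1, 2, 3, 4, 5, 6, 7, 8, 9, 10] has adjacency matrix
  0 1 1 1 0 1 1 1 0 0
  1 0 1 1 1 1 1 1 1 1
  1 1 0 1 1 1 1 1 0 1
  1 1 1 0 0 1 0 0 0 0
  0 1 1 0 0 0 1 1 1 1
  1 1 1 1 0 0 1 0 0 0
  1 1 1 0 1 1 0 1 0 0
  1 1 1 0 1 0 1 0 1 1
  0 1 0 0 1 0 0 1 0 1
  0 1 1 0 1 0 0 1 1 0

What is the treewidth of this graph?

4

A width-4 tree decomposition is:
Bags: B1 = {1, 2, 3, 7, 8}  B2 = {2, 3, 5, 7, 8}  B3 = {1, 2, 3, 6, 7}  B4 = {1, 2, 3, 4, 6}  B5 = {2, 3, 5, 8, 10}  B6 = {2, 5, 8, 9, 10}
Tree: B1–B2, B1–B3, B3–B4, B2–B5, B5–B6
Every bag has size at most 5, so the width is 5 − 1 = 4 and tw(G) ≤ 4. Conversely, {2, 5, 8, 9, 10} is a clique of size 5, and the vertices of any clique must share a bag in every tree decomposition; so some bag has ≥ 5 vertices and tw(G) ≥ 4. Therefore the treewidth is 4.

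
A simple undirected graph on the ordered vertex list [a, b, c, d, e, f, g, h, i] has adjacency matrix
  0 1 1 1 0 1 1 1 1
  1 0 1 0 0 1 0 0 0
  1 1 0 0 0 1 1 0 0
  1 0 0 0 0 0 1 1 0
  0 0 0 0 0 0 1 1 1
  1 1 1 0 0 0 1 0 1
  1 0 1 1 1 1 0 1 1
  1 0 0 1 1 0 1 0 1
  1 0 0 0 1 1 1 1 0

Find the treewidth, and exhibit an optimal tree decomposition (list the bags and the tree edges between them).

The largest bag has 4 vertices, giving width 3; this decomposition certifies tw(G) ≤ 3. For the lower bound, the 4 vertices {e, g, h, i} are pairwise adjacent, and any tree decomposition puts a clique entirely inside one bag — forcing width ≥ 3. Hence tw(G) = 3 exactly.

Treewidth 3.
One optimal decomposition is:
Bags: B1 = {a, c, f, g}  B2 = {a, f, g, i}  B3 = {a, g, h, i}  B4 = {a, d, g, h}  B5 = {e, g, h, i}  B6 = {a, b, c, f}
Tree: B1–B2, B2–B3, B3–B4, B3–B5, B1–B6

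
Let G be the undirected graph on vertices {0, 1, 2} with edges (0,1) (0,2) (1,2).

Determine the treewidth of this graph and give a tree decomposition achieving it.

Treewidth 2.
Bags: B1 = {0, 1, 2}
Tree: (single bag)

A single bag containing all 3 vertices is trivially a valid decomposition of width 2. On the other hand G contains the 3-clique {0, 1, 2}. A clique must lie in a single bag of any decomposition, so no decomposition can have width below 2. The upper and lower bounds meet at 2, so that is the treewidth.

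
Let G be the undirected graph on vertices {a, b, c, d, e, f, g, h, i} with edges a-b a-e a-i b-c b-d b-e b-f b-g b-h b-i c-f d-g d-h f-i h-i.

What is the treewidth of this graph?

2

A width-2 tree decomposition is:
Bags: B1 = {a, b, i}  B2 = {b, h, i}  B3 = {a, b, e}  B4 = {b, f, i}  B5 = {b, d, h}  B6 = {b, c, f}  B7 = {b, d, g}
Tree: B1–B2, B1–B3, B1–B4, B2–B5, B4–B6, B5–B7
Every bag has size at most 3, so the width is 3 − 1 = 2 and tw(G) ≤ 2. For the lower bound, the 3 vertices {b, d, g} are pairwise adjacent, and any tree decomposition puts a clique entirely inside one bag — forcing width ≥ 2. Hence tw(G) = 2 exactly.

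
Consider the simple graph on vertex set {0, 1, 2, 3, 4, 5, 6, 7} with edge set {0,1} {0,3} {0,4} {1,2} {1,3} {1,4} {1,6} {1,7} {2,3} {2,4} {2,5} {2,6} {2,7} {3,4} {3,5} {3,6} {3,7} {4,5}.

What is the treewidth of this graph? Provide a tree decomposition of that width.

Treewidth 3.
Bags: B1 = {1, 2, 3, 4}  B2 = {1, 2, 3, 6}  B3 = {1, 2, 3, 7}  B4 = {2, 3, 4, 5}  B5 = {0, 1, 3, 4}
Tree: B1–B2, B2–B3, B1–B4, B1–B5

Every bag has size at most 4, so the width is 4 − 1 = 3 and tw(G) ≤ 3. Conversely, {0, 1, 3, 4} is a clique of size 4, and the vertices of any clique must share a bag in every tree decomposition; so some bag has ≥ 4 vertices and tw(G) ≥ 3. Therefore the treewidth is 3.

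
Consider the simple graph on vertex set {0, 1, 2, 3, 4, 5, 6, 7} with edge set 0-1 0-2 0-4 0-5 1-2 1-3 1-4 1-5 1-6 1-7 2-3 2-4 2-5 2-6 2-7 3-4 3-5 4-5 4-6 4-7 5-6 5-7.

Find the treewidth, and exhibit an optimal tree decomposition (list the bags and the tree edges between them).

Treewidth 4.
One optimal decomposition is:
Bags: B1 = {0, 1, 2, 4, 5}  B2 = {1, 2, 4, 5, 7}  B3 = {1, 2, 4, 5, 6}  B4 = {1, 2, 3, 4, 5}
Tree: B1–B2, B1–B3, B3–B4

Each bag holds 5 vertices, so the decomposition has width 4, which upper-bounds the treewidth. Conversely, {0, 1, 2, 4, 5} is a clique of size 5, and the vertices of any clique must share a bag in every tree decomposition; so some bag has ≥ 5 vertices and tw(G) ≥ 4. Therefore the treewidth is 4.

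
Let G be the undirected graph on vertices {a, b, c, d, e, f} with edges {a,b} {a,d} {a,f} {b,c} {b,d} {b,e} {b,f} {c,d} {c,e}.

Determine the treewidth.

2

A width-2 tree decomposition is:
Bags: B1 = {a, b, d}  B2 = {b, c, d}  B3 = {a, b, f}  B4 = {b, c, e}
Tree: B1–B2, B1–B3, B2–B4
Each bag holds 3 vertices, so the decomposition has width 2, which upper-bounds the treewidth. On the other hand G contains the 3-clique {b, c, d}. A clique must lie in a single bag of any decomposition, so no decomposition can have width below 2. Combining the bounds, tw(G) = 2.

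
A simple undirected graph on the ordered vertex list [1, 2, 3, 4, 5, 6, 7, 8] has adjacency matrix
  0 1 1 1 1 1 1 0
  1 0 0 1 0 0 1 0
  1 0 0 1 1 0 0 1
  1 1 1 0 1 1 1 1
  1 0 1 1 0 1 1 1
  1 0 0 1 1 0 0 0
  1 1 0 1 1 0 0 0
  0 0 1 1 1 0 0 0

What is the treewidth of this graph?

A width-3 tree decomposition is:
Bags: B1 = {1, 3, 4, 5}  B2 = {1, 4, 5, 7}  B3 = {3, 4, 5, 8}  B4 = {1, 4, 5, 6}  B5 = {1, 2, 4, 7}
Tree: B1–B2, B1–B3, B2–B4, B2–B5
The largest bag has 4 vertices, giving width 3; this decomposition certifies tw(G) ≤ 3. For the lower bound, the 4 vertices {3, 4, 5, 8} are pairwise adjacent, and any tree decomposition puts a clique entirely inside one bag — forcing width ≥ 3. Therefore the treewidth is 3.

3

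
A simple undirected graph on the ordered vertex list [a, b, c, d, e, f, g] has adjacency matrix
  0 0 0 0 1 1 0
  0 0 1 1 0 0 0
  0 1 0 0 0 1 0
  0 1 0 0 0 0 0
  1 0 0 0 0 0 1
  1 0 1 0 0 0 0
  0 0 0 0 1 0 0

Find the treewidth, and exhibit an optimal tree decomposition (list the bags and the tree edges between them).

Treewidth 1.
One such decomposition:
Bags: B1 = {b, d}  B2 = {b, c}  B3 = {c, f}  B4 = {a, f}  B5 = {a, e}  B6 = {e, g}
Tree: B1–B2, B2–B3, B3–B4, B4–B5, B5–B6

Each bag holds 2 vertices, so the decomposition has width 1, which upper-bounds the treewidth. Any graph with an edge has treewidth ≥ 1, and G has the edge d–b. Combining the bounds, tw(G) = 1.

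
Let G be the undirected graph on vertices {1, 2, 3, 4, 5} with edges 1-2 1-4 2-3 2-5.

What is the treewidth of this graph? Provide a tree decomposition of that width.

Treewidth 1.
One such decomposition:
Bags: B1 = {2, 3}  B2 = {1, 2}  B3 = {1, 4}  B4 = {2, 5}
Tree: B1–B2, B2–B3, B1–B4

Each bag holds 2 vertices, so the decomposition has width 1, which upper-bounds the treewidth. Since G has at least one edge (e.g. 3–2), it is not an edgeless graph, so tw(G) ≥ 1. Hence tw(G) = 1 exactly.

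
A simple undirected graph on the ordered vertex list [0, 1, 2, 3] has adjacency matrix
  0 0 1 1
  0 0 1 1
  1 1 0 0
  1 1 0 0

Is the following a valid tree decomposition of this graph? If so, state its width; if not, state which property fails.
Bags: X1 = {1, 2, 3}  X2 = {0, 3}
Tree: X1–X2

A tree decomposition must satisfy three properties: every vertex lies in some bag; for every edge, both endpoints lie together in some bag; and for every vertex, the bags containing it form a connected subtree. Here edge (2,0) lies in no bag, so the decomposition is invalid.

No — edge (2,0) lies in no bag.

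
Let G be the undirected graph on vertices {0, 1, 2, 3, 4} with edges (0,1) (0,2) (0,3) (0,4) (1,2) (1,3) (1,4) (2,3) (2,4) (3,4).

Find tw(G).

A width-4 tree decomposition is:
Bags: B1 = {0, 1, 2, 3, 4}
Tree: (single bag)
With just one bag of size 5, the width is 5 − 1 = 4, so tw(G) ≤ 4. For the lower bound, the 5 vertices {0, 1, 2, 3, 4} are pairwise adjacent, and any tree decomposition puts a clique entirely inside one bag — forcing width ≥ 4. The upper and lower bounds meet at 4, so that is the treewidth.

4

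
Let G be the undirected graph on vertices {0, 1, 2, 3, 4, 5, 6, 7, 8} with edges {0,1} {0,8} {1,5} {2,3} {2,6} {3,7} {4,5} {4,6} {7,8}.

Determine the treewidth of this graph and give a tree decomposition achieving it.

The largest bag has 3 vertices, giving width 2; this decomposition certifies tw(G) ≤ 2. The edges 5–1–0–8–7–3–2–6–4–5 form a cycle, so G is not a tree and its treewidth is at least 2. Therefore the treewidth is 2.

Treewidth 2.
One such decomposition:
Bags: B1 = {0, 1, 5}  B2 = {0, 5, 8}  B3 = {5, 7, 8}  B4 = {3, 5, 7}  B5 = {2, 3, 5}  B6 = {2, 5, 6}  B7 = {4, 5, 6}
Tree: B1–B2, B2–B3, B3–B4, B4–B5, B5–B6, B6–B7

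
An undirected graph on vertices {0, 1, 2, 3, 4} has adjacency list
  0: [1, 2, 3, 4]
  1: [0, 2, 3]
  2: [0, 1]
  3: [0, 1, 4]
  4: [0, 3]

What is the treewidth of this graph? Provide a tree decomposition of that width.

The largest bag has 3 vertices, giving width 2; this decomposition certifies tw(G) ≤ 2. On the other hand G contains the 3-clique {0, 1, 2}. A clique must lie in a single bag of any decomposition, so no decomposition can have width below 2. Hence tw(G) = 2 exactly.

Treewidth 2.
One such decomposition:
Bags: B1 = {0, 1, 2}  B2 = {0, 1, 3}  B3 = {0, 3, 4}
Tree: B1–B2, B2–B3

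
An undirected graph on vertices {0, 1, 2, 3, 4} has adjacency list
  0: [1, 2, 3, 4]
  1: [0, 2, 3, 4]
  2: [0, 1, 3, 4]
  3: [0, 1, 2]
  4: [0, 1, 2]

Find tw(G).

3

A width-3 tree decomposition is:
Bags: B1 = {0, 1, 2, 4}  B2 = {0, 1, 2, 3}
Tree: B1–B2
Every bag has size at most 4, so the width is 4 − 1 = 3 and tw(G) ≤ 3. For the lower bound, the 4 vertices {0, 1, 2, 3} are pairwise adjacent, and any tree decomposition puts a clique entirely inside one bag — forcing width ≥ 3. Therefore the treewidth is 3.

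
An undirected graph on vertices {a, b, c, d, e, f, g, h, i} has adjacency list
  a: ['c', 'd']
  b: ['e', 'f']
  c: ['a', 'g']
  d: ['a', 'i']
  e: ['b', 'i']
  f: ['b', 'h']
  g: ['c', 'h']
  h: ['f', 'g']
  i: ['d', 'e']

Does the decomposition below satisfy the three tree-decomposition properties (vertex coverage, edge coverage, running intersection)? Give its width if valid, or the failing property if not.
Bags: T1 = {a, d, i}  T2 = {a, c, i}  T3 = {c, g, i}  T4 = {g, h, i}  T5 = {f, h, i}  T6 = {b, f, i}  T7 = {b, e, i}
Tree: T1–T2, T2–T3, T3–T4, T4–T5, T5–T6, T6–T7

Yes; width 2.

Vertex coverage: the bags together contain {a, b, c, d, e, f, g, h, i}, the full vertex set. Edge coverage: each edge of G has both endpoints in at least one bag. Running intersection: for every vertex, the bags containing it form a connected subtree. All three properties hold, so this is a valid tree decomposition of width max|bag| − 1 = 2, and hence tw(G) ≤ 2.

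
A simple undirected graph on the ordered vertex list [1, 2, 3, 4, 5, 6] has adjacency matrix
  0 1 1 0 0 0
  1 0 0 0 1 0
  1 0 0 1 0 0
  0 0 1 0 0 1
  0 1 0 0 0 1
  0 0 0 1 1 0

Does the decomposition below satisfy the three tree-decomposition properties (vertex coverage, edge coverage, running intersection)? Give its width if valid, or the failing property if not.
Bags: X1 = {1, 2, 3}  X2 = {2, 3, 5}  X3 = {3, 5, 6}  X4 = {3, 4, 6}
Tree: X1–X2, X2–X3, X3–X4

Yes; width 2.

Checking the three conditions: (i) the bags cover all of {1, 2, 3, 4, 5, 6}; (ii) for each edge, some bag contains both endpoints; (iii) the bags containing any fixed vertex form a subtree. All hold, so the decomposition is valid with width 3 − 1 = 2.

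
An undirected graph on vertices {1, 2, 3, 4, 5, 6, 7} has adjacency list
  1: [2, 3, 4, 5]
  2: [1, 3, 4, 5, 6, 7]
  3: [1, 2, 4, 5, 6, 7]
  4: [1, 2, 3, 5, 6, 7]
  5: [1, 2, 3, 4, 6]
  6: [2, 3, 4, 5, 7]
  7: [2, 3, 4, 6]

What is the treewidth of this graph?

4

A width-4 tree decomposition is:
Bags: B1 = {2, 3, 4, 6, 7}  B2 = {2, 3, 4, 5, 6}  B3 = {1, 2, 3, 4, 5}
Tree: B1–B2, B2–B3
The largest bag has 5 vertices, giving width 4; this decomposition certifies tw(G) ≤ 4. Conversely, {1, 2, 3, 4, 5} is a clique of size 5, and the vertices of any clique must share a bag in every tree decomposition; so some bag has ≥ 5 vertices and tw(G) ≥ 4. Hence tw(G) = 4 exactly.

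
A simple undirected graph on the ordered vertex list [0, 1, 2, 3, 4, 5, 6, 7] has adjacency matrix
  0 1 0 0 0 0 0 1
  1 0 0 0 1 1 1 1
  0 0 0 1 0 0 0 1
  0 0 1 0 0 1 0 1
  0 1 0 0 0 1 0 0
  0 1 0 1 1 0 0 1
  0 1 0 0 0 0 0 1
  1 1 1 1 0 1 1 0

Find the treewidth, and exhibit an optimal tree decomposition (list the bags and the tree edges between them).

Treewidth 2.
Bags: B1 = {1, 5, 7}  B2 = {1, 4, 5}  B3 = {1, 6, 7}  B4 = {3, 5, 7}  B5 = {0, 1, 7}  B6 = {2, 3, 7}
Tree: B1–B2, B1–B3, B1–B4, B3–B5, B4–B6

The largest bag has 3 vertices, giving width 2; this decomposition certifies tw(G) ≤ 2. On the other hand G contains the 3-clique {1, 4, 5}. A clique must lie in a single bag of any decomposition, so no decomposition can have width below 2. Hence tw(G) = 2 exactly.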